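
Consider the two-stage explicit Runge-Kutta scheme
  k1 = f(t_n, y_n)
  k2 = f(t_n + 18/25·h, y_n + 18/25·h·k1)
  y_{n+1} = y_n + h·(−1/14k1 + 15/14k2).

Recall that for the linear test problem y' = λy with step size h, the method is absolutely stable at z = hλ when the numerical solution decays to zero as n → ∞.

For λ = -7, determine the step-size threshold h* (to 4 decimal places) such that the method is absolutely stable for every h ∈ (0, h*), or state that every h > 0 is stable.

With y'=λy (z=hλ):
  k1=λy_n ⇒ h·k1=z·y_n;  k2=λ(1+18/25z)y_n ⇒ h·k2=z(1+18/25z)y_n
  y_{n+1}/y_n = 1 − 1/14z + 15/14z(1+18/25z) = 1 + z + 27/35z²
  ⇒ R(z) = 1 + z + 27/35z².

Solve |R(x)|<1 on ℝ⁻.
x=-1.4: |R|=1.1120
R=1: x+27/35x²=0 ⇒ x=−35/27=-1.2963; min R=1−1/(4·27/35)=0.6759>−1
Confirm numerically:
  x=-1.212: |R|=0.92119 <1
  x=-0.910: |R|=0.72882 <1
  x=-0.738: |R|=0.68215 <1
  x=-0.635: |R|=0.67606 <1
  x=-1.568: |R|=1.32865 >1
  x=-1.554: |R|=1.30894 >1
So |R|<1 on (-1.2963, 0).

(-1.2963,0); λ=-7 ⇒ h* = (35/27)/7 = 0.1852.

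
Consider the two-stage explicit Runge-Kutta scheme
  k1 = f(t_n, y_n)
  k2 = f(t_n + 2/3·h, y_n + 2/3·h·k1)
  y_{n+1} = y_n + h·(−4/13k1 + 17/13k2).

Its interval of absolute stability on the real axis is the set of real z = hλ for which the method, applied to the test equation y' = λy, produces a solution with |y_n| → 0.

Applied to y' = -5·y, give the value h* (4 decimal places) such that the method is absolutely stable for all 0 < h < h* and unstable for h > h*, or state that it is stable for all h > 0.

Set f=λy, z=hλ:
  k1=λy_n ⇒ h·k1=z·y_n;  k2=λ(1+2/3z)y_n ⇒ h·k2=z(1+2/3z)y_n
  y_{n+1}/y_n = 1 − 4/13z + 17/13z(1+2/3z) = 1 + z + 34/39z²
  R(z) = 1 + z + 34/39z².

Need |R(x)|<1, x<0.
x=-0.71: |R|=0.7295
R=1: x+34/39x²=0 ⇒ x=−39/34=-1.1471; min R=1−1/(4·34/39)=0.7132>−1
Confirm numerically:
  x=-1.083: |R|=0.93952 <1
  x=-1.058: |R|=0.91786 <1
  x=-0.499: |R|=0.71808 <1
  x=-0.465: |R|=0.72350 <1
  x=-1.473: |R|=1.41856 >1
  x=-1.381: |R|=1.28165 >1
  x=-1.379: |R|=1.27884 >1
Interval (-1.1471, 0).

(-1.1471,0); λ=-5 ⇒ h* = (39/34)/5 = 0.2294.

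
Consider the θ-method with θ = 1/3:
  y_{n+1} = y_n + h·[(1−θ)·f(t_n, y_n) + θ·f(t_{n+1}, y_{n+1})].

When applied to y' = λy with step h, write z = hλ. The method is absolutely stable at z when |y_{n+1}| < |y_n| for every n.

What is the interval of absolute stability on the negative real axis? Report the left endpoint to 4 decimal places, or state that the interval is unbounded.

(-6.0000, 0).

On y'=λy, z=hλ:
  y_{n+1} = y_n + z·[2/3·y_n + 1/3·y_{n+1}] ⇒ (1 − 1/3z)y_{n+1} = (1 + 2/3z)y_n
  Hence R(z) = (1 + 2/3z)/(1 − 1/3z).

Boundary: |R(x)|=1, x<0.
x=-1.18: |R|=0.1531
R=−1: 1+2/3x = −1+1/3x ⇒ -1/3x=2 ⇒ x=2/(-1/3)=-6.0000
Confirm numerically:
  x=-5.451: |R|=0.93504 <1
  x=-5.141: |R|=0.89448 <1
  x=-4.011: |R|=0.71630 <1
  x=-2.510: |R|=0.36661 <1
  x=-6.551: |R|=1.05769 >1
  x=-6.176: |R|=1.01918 >1
Stable set (-6.0000, 0).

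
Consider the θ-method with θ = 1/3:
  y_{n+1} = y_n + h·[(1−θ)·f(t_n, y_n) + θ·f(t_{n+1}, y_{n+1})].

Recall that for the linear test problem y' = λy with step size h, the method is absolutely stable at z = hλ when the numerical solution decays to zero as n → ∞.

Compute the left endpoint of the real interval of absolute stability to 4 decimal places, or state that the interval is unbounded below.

z* = -6.0000.

Set f=λy, z=hλ:
  y_{n+1} = y_n + z·[2/3·y_n + 1/3·y_{n+1}] ⇒ (1 − 1/3z)y_{n+1} = (1 + 2/3z)y_n
  ⇒ R(z) = (1 + 2/3z)/(1 − 1/3z).

Find x<0 with |R(x)|<1.
x=-0.71: |R|=0.4259
R=−1: 1+2/3x = −1+1/3x ⇒ -1/3x=2 ⇒ x=2/(-1/3)=-6.0000
Confirm numerically:
  x=-5.472: |R|=0.93768 <1
  x=-4.808: |R|=0.84734 <1
  x=-4.634: |R|=0.82106 <1
  x=-4.572: |R|=0.81141 <1
  x=-6.473: |R|=1.04993 >1
  x=-6.385: |R|=1.04102 >1
  x=-6.136: |R|=1.01489 >1
So |R|<1 on (-6.0000, 0).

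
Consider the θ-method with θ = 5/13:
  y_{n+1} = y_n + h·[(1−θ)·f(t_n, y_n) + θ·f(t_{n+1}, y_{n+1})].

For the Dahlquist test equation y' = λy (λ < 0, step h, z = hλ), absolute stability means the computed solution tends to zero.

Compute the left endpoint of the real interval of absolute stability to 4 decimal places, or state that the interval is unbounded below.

On y'=λy, z=hλ:
  y_{n+1} = y_n + z·[8/13·y_n + 5/13·y_{n+1}] ⇒ (1 − 5/13z)y_{n+1} = (1 + 8/13z)y_n
  so R(z) = (1 + 8/13z)/(1 − 5/13z).

Need |R(x)|<1, x<0.
x=-0.4: |R|=0.6533
R=−1: 1+8/13x = −1+5/13x ⇒ -3/13x=2 ⇒ x=2/(-3/13)=-8.6667
Confirm numerically:
  x=-5.191: |R|=0.73233 <1
  x=-5.002: |R|=0.71076 <1
  x=-3.823: |R|=0.54753 <1
  x=-9.011: |R|=1.01779 >1
  x=-8.993: |R|=1.01689 >1
  x=-8.814: |R|=1.00774 >1
Stable set (-8.6667, 0).

left endpoint -8.6667.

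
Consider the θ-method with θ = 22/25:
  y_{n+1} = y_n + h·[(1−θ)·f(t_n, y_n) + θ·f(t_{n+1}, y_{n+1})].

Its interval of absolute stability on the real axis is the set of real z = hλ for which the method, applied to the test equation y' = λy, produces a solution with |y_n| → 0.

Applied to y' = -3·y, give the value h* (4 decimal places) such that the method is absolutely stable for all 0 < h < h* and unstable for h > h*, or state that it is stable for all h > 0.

interval (−∞, 0). Any h>0 works for λ=-3.

Test eqn y'=λy, z=hλ:
  y_{n+1} = y_n + z·[3/25·y_n + 22/25·y_{n+1}] ⇒ (1 − 22/25z)y_{n+1} = (1 + 3/25z)y_n
  Hence R(z) = (1 + 3/25z)/(1 − 22/25z).

Boundary: |R(x)|=1, x<0.
x=-1.36: |R|=0.3809
x=-2: |R|=0.2754
x=-10: |R|=0.0204
x=-100: |R|=0.1236
θ=22/25≥1/2 ⇒ |1+3/25x|<|1−22/25x| ∀x<0 ⇒ stable on all of ℝ⁻.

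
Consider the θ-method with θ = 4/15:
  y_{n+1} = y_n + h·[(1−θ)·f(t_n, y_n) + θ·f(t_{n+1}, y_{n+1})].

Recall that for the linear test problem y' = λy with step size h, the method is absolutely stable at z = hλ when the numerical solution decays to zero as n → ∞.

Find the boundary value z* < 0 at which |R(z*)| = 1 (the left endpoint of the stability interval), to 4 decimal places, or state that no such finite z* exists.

left endpoint -4.2857.

Set f=λy, z=hλ:
  y_{n+1} = y_n + z·[11/15·y_n + 4/15·y_{n+1}] ⇒ (1 − 4/15z)y_{n+1} = (1 + 11/15z)y_n
  R(z) = (1 + 11/15z)/(1 − 4/15z).

Need |R(x)|<1, x<0.
x=-1: |R|=0.2105
R=−1: 1+11/15x = −1+4/15x ⇒ -7/15x=2 ⇒ x=2/(-7/15)=-4.2857
Confirm numerically:
  x=-3.818: |R|=0.89185 <1
  x=-3.208: |R|=0.72895 <1
  x=-2.751: |R|=0.58687 <1
  x=-4.462: |R|=1.03757 >1
  x=-4.420: |R|=1.02876 >1
  x=-4.317: |R|=1.00679 >1
Stable set (-4.2857, 0).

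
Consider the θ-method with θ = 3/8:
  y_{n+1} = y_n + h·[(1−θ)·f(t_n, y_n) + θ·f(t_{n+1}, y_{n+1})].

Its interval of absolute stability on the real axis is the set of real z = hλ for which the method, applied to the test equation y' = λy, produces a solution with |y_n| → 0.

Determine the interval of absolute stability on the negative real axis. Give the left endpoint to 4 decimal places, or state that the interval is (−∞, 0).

(-8.0000, 0).

Test eqn y'=λy, z=hλ:
  y_{n+1} = y_n + z·[5/8·y_n + 3/8·y_{n+1}] ⇒ (1 − 3/8z)y_{n+1} = (1 + 5/8z)y_n
  so R(z) = (1 + 5/8z)/(1 − 3/8z).

Find x<0 with |R(x)|<1.
x=-0.65: |R|=0.4774
R=−1: 1+5/8x = −1+3/8x ⇒ -1/4x=2 ⇒ x=2/(-1/4)=-8.0000
Confirm numerically:
  x=-5.709: |R|=0.81765 <1
  x=-4.535: |R|=0.67924 <1
  x=-3.974: |R|=0.59582 <1
  x=-8.306: |R|=1.01859 >1
  x=-8.143: |R|=1.00882 >1
Interval (-8.0000, 0).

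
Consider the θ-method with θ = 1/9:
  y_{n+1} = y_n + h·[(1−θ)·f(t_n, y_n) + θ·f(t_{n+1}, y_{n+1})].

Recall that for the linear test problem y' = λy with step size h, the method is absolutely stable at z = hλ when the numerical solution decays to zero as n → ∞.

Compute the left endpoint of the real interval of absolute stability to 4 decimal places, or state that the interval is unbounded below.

Test eqn y'=λy, z=hλ:
  y_{n+1} = y_n + z·[8/9·y_n + 1/9·y_{n+1}] ⇒ (1 − 1/9z)y_{n+1} = (1 + 8/9z)y_n
  ⇒ R(z) = (1 + 8/9z)/(1 − 1/9z).

Find x<0 with |R(x)|<1.
x=-1.29: |R|=0.1283
R=−1: 1+8/9x = −1+1/9x ⇒ -7/9x=2 ⇒ x=2/(-7/9)=-2.5714
Confirm numerically:
  x=-2.393: |R|=0.89037 <1
  x=-1.707: |R|=0.43486 <1
  x=-1.269: |R|=0.11218 <1
  x=-3.097: |R|=1.30412 >1
  x=-2.680: |R|=1.06507 >1
  x=-2.654: |R|=1.04960 >1
So |R|<1 on (-2.5714, 0).

left endpoint -2.5714.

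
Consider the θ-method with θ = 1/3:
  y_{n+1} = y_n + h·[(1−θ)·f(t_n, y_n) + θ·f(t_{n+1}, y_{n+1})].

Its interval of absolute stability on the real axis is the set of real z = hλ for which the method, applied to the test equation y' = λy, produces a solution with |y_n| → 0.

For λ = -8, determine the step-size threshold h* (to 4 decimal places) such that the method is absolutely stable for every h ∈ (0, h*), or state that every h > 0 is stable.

On y'=λy, z=hλ:
  y_{n+1} = y_n + z·[2/3·y_n + 1/3·y_{n+1}] ⇒ (1 − 1/3z)y_{n+1} = (1 + 2/3z)y_n
  Hence R(z) = (1 + 2/3z)/(1 − 1/3z).

Find x<0 with |R(x)|<1.
x=-0.44: |R|=0.6163
R=−1: 1+2/3x = −1+1/3x ⇒ -1/3x=2 ⇒ x=2/(-1/3)=-6.0000
Confirm numerically:
  x=-5.504: |R|=0.94167 <1
  x=-4.790: |R|=0.84467 <1
  x=-4.060: |R|=0.72521 <1
  x=-6.292: |R|=1.03142 >1
  x=-6.248: |R|=1.02682 >1
  x=-6.052: |R|=1.00574 >1
So |R|<1 on (-6.0000, 0).

(-6.0000,0); λ=-8 ⇒ h* = (6)/8 = 0.7500.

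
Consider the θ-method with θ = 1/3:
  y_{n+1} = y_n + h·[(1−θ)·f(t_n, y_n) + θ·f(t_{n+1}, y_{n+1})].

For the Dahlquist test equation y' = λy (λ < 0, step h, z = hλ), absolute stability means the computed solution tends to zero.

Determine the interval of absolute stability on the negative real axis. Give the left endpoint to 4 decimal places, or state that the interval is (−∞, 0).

z∈(-6.0000,0).

With y'=λy (z=hλ):
  y_{n+1} = y_n + z·[2/3·y_n + 1/3·y_{n+1}] ⇒ (1 − 1/3z)y_{n+1} = (1 + 2/3z)y_n
  Hence R(z) = (1 + 2/3z)/(1 − 1/3z).

Need |R(x)|<1, x<0.
x=-0.48: |R|=0.5862
R=−1: 1+2/3x = −1+1/3x ⇒ -1/3x=2 ⇒ x=2/(-1/3)=-6.0000
Confirm numerically:
  x=-3.758: |R|=0.66825 <1
  x=-3.185: |R|=0.54487 <1
  x=-2.693: |R|=0.41911 <1
  x=-6.575: |R|=1.06005 >1
  x=-6.463: |R|=1.04893 >1
  x=-6.382: |R|=1.04072 >1
Interval (-6.0000, 0).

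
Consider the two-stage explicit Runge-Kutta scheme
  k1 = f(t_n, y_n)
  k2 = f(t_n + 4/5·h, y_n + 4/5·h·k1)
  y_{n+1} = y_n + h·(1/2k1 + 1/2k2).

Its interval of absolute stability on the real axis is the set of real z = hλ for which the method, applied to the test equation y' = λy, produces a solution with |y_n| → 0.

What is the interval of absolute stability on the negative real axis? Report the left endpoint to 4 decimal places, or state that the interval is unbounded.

(-2.5000, 0).

On y'=λy, z=hλ:
  k1=λy_n ⇒ h·k1=z·y_n;  k2=λ(1+4/5z)y_n ⇒ h·k2=z(1+4/5z)y_n
  y_{n+1}/y_n = 1 + 1/2z + 1/2z(1+4/5z) = 1 + z + 2/5z²
  R(z) = 1 + z + 2/5z².

Boundary: |R(x)|=1, x<0.
x=-0.64: |R|=0.5238
R=1: x+2/5x²=0 ⇒ x=−5/2=-2.5000; min R=1−1/(4·2/5)=0.3750>−1
Confirm numerically:
  x=-2.075: |R|=0.64725 <1
  x=-1.882: |R|=0.53477 <1
  x=-1.275: |R|=0.37525 <1
  x=-1.019: |R|=0.39634 <1
  x=-3.097: |R|=1.73956 >1
  x=-2.808: |R|=1.34595 >1
Stable set (-2.5000, 0).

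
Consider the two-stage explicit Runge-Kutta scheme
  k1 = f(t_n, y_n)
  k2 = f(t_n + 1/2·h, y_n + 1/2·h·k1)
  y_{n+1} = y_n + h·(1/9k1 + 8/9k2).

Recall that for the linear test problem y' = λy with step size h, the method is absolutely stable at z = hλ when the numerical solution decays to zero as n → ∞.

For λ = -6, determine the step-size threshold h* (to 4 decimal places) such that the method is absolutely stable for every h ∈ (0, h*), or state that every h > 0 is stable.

Set f=λy, z=hλ:
  k1=λy_n ⇒ h·k1=z·y_n;  k2=λ(1+1/2z)y_n ⇒ h·k2=z(1+1/2z)y_n
  y_{n+1}/y_n = 1 + 1/9z + 8/9z(1+1/2z) = 1 + z + 4/9z²
  so R(z) = 1 + z + 4/9z².

Need |R(x)|<1, x<0.
x=-0.4: |R|=0.6711
R=1: x+4/9x²=0 ⇒ x=−9/4=-2.2500; min R=1−1/(4·4/9)=0.4375>−1
Confirm numerically:
  x=-1.062: |R|=0.43926 <1
  x=-0.991: |R|=0.44548 <1
  x=-0.947: |R|=0.45158 <1
  x=-2.621: |R|=1.43217 >1
  x=-2.400: |R|=1.16000 >1
  x=-2.335: |R|=1.08821 >1
Stable set (-2.2500, 0).

(-2.2500,0); λ=-6 ⇒ h* = (9/4)/6 = 0.3750.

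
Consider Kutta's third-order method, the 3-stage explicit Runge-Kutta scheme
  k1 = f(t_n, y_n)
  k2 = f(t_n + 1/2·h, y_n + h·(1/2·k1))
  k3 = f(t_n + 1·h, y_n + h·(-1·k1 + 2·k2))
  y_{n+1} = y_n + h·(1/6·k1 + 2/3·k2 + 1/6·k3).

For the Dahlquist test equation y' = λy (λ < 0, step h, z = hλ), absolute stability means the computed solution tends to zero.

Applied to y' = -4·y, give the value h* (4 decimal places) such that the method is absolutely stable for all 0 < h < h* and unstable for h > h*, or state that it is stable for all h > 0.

(-2.5127,0); λ=-4 ⇒ h* = 0.6282.

With y'=λy (z=hλ):
  order 3, 3-stage ⇒ R(z)=1+z+z^2/2+z^3/6
  (e.g. R(-0.97)=0.34834, |R|=0.34834)

Need |R(x)|<1, x<0.
x=-0.97: |R|=0.3483
|R(-2.88)|=1.7141 |R(-0.7)|=0.4878 |R(-0.67)|=0.5043
Bisect:
  x_lo=-2.8134 |R|=1.5672  x_hi=-0.1191 |R|=0.8877
  mid=-1.46626 |R|=0.08331 →hi
  mid=-2.13982 |R|=0.48339 →hi
  mid=-2.47661 |R|=0.94156 →hi
  mid=-2.64500 |R|=1.23106 →lo
  mid=-2.56080 |R|=1.08078 →lo
  mid=-2.51870 |R|=1.00982 →lo
  mid=-2.49765 |R|=0.97536 →hi
  ...
  [-2.51278,-2.51262] ⇒ x*=-2.5127
Stable set (-2.5127, 0).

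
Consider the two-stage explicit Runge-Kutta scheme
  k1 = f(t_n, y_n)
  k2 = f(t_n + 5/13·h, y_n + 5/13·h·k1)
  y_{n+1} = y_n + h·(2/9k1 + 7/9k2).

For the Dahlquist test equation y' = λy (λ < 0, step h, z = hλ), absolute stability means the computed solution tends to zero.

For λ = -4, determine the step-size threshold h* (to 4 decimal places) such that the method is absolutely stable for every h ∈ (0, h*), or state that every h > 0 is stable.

Set f=λy, z=hλ:
  k1=λy_n ⇒ h·k1=z·y_n;  k2=λ(1+5/13z)y_n ⇒ h·k2=z(1+5/13z)y_n
  y_{n+1}/y_n = 1 + 2/9z + 7/9z(1+5/13z) = 1 + z + 35/117z²
  Hence R(z) = 1 + z + 35/117z².

Boundary: |R(x)|=1, x<0.
x=-0.45: |R|=0.6106
R=1: x+35/117x²=0 ⇒ x=−117/35=-3.3429; min R=1−1/(4·35/117)=0.1643>−1
Confirm numerically:
  x=-2.824: |R|=0.56168 <1
  x=-1.469: |R|=0.17654 <1
  x=-1.410: |R|=0.18473 <1
  x=-3.765: |R|=1.47545 >1
  x=-3.526: |R|=1.19318 >1
Stable set (-3.3429, 0).

(-3.3429,0); λ=-4 ⇒ h* = (117/35)/4 = 0.8357.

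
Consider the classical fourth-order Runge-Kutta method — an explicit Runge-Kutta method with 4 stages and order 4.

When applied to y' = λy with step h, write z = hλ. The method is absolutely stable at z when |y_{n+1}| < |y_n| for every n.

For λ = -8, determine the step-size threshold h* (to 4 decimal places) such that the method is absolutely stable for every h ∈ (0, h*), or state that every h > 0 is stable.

(-2.7853,0); λ=-8 ⇒ h* = 0.3482.

Set f=λy, z=hλ:
  order 4, 4-stage ⇒ R(z)=1+z+z^2/2+z^3/6+z^4/24
  (e.g. R(-1.46)=0.27643, |R|=0.27643)

Solve |R(x)|<1 on ℝ⁻.
x=-1.46: |R|=0.2764
|R(-2.04)|=0.3475 |R(-1.72)|=0.2758 |R(-1.01)|=0.3717
Bisect:
  x_lo=-3.4893 |R|=2.6944  x_hi=-0.3767 |R|=0.6862
  mid=-1.93302 |R|=0.31320 →hi
  mid=-2.71118 |R|=0.89389 →hi
  mid=-3.10026 |R|=1.58843 →lo
  mid=-2.90572 |R|=1.19727 →lo
  mid=-2.80845 |R|=1.03548 →lo
  mid=-2.75981 |R|=0.96226 →hi
  mid=-2.78413 |R|=0.99825 →hi
  mid=-2.79629 |R|=1.01671 →lo
  mid=-2.79021 |R|=1.00744 →lo
  mid=-2.78717 |R|=1.00284 →lo
  ...
  [-2.78546,-2.78527] ⇒ x*=-2.7853
So |R|<1 on (-2.7853, 0).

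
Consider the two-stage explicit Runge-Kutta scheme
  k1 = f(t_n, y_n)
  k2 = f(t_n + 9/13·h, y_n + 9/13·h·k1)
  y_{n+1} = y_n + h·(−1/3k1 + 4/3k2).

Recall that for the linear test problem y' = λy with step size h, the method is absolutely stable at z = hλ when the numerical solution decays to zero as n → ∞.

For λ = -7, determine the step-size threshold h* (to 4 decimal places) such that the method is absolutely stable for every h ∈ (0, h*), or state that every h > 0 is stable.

Test eqn y'=λy, z=hλ:
  k1=λy_n ⇒ h·k1=z·y_n;  k2=λ(1+9/13z)y_n ⇒ h·k2=z(1+9/13z)y_n
  y_{n+1}/y_n = 1 − 1/3z + 4/3z(1+9/13z) = 1 + z + 12/13z²
  R(z) = 1 + z + 12/13z².

Solve |R(x)|<1 on ℝ⁻.
x=-0.57: |R|=0.7299
R=1: x+12/13x²=0 ⇒ x=−13/12=-1.0833; min R=1−1/(4·12/13)=0.7292>−1
Confirm numerically:
  x=-1.060: |R|=0.97717 <1
  x=-0.810: |R|=0.79563 <1
  x=-0.788: |R|=0.78518 <1
  x=-0.720: |R|=0.75852 <1
  x=-1.618: |R|=1.79855 >1
  x=-1.553: |R|=1.67329 >1
Interval (-1.0833, 0).

(-1.0833,0); λ=-7 ⇒ h* = (13/12)/7 = 0.1548.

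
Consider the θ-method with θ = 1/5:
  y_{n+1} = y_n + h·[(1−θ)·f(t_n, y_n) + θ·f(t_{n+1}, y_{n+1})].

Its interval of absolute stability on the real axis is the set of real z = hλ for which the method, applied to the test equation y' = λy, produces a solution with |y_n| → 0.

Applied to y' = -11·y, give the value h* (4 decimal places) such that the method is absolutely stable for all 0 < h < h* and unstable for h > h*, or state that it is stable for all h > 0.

On y'=λy, z=hλ:
  y_{n+1} = y_n + z·[4/5·y_n + 1/5·y_{n+1}] ⇒ (1 − 1/5z)y_{n+1} = (1 + 4/5z)y_n
  R(z) = (1 + 4/5z)/(1 − 1/5z).

Find x<0 with |R(x)|<1.
x=-1.5: |R|=0.1538
R=−1: 1+4/5x = −1+1/5x ⇒ -3/5x=2 ⇒ x=2/(-3/5)=-3.3333
Confirm numerically:
  x=-2.600: |R|=0.71053 <1
  x=-2.069: |R|=0.46343 <1
  x=-1.612: |R|=0.21900 <1
  x=-3.625: |R|=1.10145 >1
  x=-3.547: |R|=1.07500 >1
Stable set (-3.3333, 0).

(-3.3333,0); λ=-11 ⇒ h* = (10/3)/11 = 0.3030.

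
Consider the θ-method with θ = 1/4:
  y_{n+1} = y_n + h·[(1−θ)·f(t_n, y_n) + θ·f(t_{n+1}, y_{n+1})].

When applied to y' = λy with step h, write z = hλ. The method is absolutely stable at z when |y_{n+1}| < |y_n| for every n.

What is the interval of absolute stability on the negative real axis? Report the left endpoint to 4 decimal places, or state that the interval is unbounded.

On y'=λy, z=hλ:
  y_{n+1} = y_n + z·[3/4·y_n + 1/4·y_{n+1}] ⇒ (1 − 1/4z)y_{n+1} = (1 + 3/4z)y_n
  ⇒ R(z) = (1 + 3/4z)/(1 − 1/4z).

Solve |R(x)|<1 on ℝ⁻.
x=-0.68: |R|=0.4188
R=−1: 1+3/4x = −1+1/4x ⇒ -1/2x=2 ⇒ x=2/(-1/2)=-4.0000
Confirm numerically:
  x=-2.974: |R|=0.70576 <1
  x=-2.901: |R|=0.68150 <1
  x=-2.510: |R|=0.54224 <1
  x=-2.025: |R|=0.34440 <1
  x=-4.302: |R|=1.07275 >1
  x=-4.062: |R|=1.01538 >1
Stable set (-4.0000, 0).

(-4.0000, 0).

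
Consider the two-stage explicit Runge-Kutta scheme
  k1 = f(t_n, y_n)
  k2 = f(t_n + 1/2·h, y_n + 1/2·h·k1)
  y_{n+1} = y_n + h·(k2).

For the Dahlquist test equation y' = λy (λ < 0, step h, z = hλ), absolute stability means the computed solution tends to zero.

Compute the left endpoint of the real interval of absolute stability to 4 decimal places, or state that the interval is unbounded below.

Test eqn y'=λy, z=hλ:
  k1=λy_n ⇒ h·k1=z·y_n;  k2=λ(1+1/2z)y_n ⇒ h·k2=z(1+1/2z)y_n
  y_{n+1}/y_n = 1 + z(1+1/2z) = 1 + z + 1/2z²
  ⇒ R(z) = 1 + z + 1/2z².

Need |R(x)|<1, x<0.
x=-0.92: |R|=0.5032
R=1: x+1/2x²=0 ⇒ x=−2=-2.0000; min R=1−1/(4·1/2)=0.5000>−1
Confirm numerically:
  x=-1.933: |R|=0.93524 <1
  x=-1.921: |R|=0.92412 <1
  x=-1.889: |R|=0.89516 <1
  x=-2.409: |R|=1.49264 >1
  x=-2.390: |R|=1.46605 >1
Stable set (-2.0000, 0).

z* = -2.0000.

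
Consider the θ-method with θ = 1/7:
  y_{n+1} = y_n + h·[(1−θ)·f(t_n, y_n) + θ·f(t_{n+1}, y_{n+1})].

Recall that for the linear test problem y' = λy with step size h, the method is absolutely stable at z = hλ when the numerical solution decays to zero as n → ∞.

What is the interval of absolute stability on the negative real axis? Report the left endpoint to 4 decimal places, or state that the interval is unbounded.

Test eqn y'=λy, z=hλ:
  y_{n+1} = y_n + z·[6/7·y_n + 1/7·y_{n+1}] ⇒ (1 − 1/7z)y_{n+1} = (1 + 6/7z)y_n
  R(z) = (1 + 6/7z)/(1 − 1/7z).

Boundary: |R(x)|=1, x<0.
x=-1.18: |R|=0.0098
R=−1: 1+6/7x = −1+1/7x ⇒ -5/7x=2 ⇒ x=2/(-5/7)=-2.8000
Confirm numerically:
  x=-2.367: |R|=0.76887 <1
  x=-1.821: |R|=0.44507 <1
  x=-1.519: |R|=0.24815 <1
  x=-1.261: |R|=0.06851 <1
  x=-3.207: |R|=1.19937 >1
  x=-2.991: |R|=1.09559 >1
So |R|<1 on (-2.8000, 0).

z∈(-2.8000,0).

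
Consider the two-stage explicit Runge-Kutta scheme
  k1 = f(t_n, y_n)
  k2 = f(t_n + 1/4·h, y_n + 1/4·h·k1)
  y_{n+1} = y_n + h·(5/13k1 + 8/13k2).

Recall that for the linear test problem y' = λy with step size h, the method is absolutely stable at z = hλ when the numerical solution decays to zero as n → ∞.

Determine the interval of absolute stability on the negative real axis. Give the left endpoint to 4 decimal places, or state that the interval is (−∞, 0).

(-6.5000, 0).

Test eqn y'=λy, z=hλ:
  k1=λy_n ⇒ h·k1=z·y_n;  k2=λ(1+1/4z)y_n ⇒ h·k2=z(1+1/4z)y_n
  y_{n+1}/y_n = 1 + 5/13z + 8/13z(1+1/4z) = 1 + z + 2/13z²
  R(z) = 1 + z + 2/13z².

Boundary: |R(x)|=1, x<0.
x=-0.87: |R|=0.2464
R=1: x+2/13x²=0 ⇒ x=−13/2=-6.5000; min R=1−1/(4·2/13)=-0.6250>−1
Confirm numerically:
  x=-5.128: |R|=0.08240 <1
  x=-4.001: |R|=0.53823 <1
  x=-3.649: |R|=0.60051 <1
  x=-6.954: |R|=1.48571 >1
  x=-6.817: |R|=1.33246 >1
  x=-6.552: |R|=1.05242 >1
Stable set (-6.5000, 0).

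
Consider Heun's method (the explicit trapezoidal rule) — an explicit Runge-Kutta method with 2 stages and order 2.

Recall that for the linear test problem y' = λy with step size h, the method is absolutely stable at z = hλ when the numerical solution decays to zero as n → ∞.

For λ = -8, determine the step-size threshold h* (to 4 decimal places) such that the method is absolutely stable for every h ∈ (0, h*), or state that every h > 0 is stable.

On y'=λy, z=hλ:
  order 2, 2-stage ⇒ R(z)=1+z+z^2/2
  (e.g. R(-1.73)=0.76645, |R|=0.76645)

Solve |R(x)|<1 on ℝ⁻.
x=-1.73: |R|=0.7664
|R(-1.92)|=0.9232 |R(-1.14)|=0.5098 |R(-1.02)|=0.5002
Bisect:
  x_lo=-2.4477 |R|=1.5480  x_hi=-0.3008 |R|=0.7445
  mid=-1.37426 |R|=0.57003 →hi
  mid=-1.91100 |R|=0.91496 →hi
  mid=-2.17937 |R|=1.19546 →lo
  mid=-2.04519 |R|=1.04621 →lo
  mid=-1.97809 |R|=0.97833 →hi
  mid=-2.01164 |R|=1.01171 →lo
  mid=-1.99487 |R|=0.99488 →hi
  mid=-2.00325 |R|=1.00326 →lo
  ...
  [-2.00011,-1.99998] ⇒ x*=-2.0000
Interval (-2.0000, 0).

(-2.0000,0); λ=-8 ⇒ h* = 0.2500.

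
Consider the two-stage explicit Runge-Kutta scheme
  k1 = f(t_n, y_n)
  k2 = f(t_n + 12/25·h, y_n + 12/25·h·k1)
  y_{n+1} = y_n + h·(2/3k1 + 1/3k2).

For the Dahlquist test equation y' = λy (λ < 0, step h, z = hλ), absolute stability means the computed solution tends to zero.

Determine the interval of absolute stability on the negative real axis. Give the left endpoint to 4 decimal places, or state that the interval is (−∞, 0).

z∈(-6.2500,0).

With y'=λy (z=hλ):
  k1=λy_n ⇒ h·k1=z·y_n;  k2=λ(1+12/25z)y_n ⇒ h·k2=z(1+12/25z)y_n
  y_{n+1}/y_n = 1 + 2/3z + 1/3z(1+12/25z) = 1 + z + 4/25z²
  R(z) = 1 + z + 4/25z².

Need |R(x)|<1, x<0.
x=-1.43: |R|=0.1028
R=1: x+4/25x²=0 ⇒ x=−25/4=-6.2500; min R=1−1/(4·4/25)=-0.5625>−1
Confirm numerically:
  x=-5.067: |R|=0.04092 <1
  x=-4.491: |R|=0.26395 <1
  x=-3.711: |R|=0.50756 <1
  x=-6.596: |R|=1.36515 >1
  x=-6.377: |R|=1.12958 >1
So |R|<1 on (-6.2500, 0).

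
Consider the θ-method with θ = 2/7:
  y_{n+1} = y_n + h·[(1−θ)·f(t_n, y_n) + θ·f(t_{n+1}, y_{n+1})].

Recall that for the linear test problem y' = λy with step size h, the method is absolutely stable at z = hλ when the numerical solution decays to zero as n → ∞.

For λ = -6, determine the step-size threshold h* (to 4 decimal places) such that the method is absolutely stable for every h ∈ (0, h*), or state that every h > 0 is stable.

(-4.6667,0); λ=-6 ⇒ h* = (14/3)/6 = 0.7778.

With y'=λy (z=hλ):
  y_{n+1} = y_n + z·[5/7·y_n + 2/7·y_{n+1}] ⇒ (1 − 2/7z)y_{n+1} = (1 + 5/7z)y_n
  Hence R(z) = (1 + 5/7z)/(1 − 2/7z).

Find x<0 with |R(x)|<1.
x=-0.38: |R|=0.6572
R=−1: 1+5/7x = −1+2/7x ⇒ -3/7x=2 ⇒ x=2/(-3/7)=-4.6667
Confirm numerically:
  x=-4.355: |R|=0.94048 <1
  x=-3.730: |R|=0.80567 <1
  x=-2.723: |R|=0.53150 <1
  x=-5.232: |R|=1.09711 >1
  x=-4.954: |R|=1.05098 >1
So |R|<1 on (-4.6667, 0).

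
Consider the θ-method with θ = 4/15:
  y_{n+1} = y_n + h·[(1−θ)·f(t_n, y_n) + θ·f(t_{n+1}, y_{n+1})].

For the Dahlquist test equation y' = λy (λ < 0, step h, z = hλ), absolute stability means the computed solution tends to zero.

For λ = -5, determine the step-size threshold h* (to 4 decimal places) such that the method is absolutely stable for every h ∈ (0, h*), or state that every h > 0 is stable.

With y'=λy (z=hλ):
  y_{n+1} = y_n + z·[11/15·y_n + 4/15·y_{n+1}] ⇒ (1 − 4/15z)y_{n+1} = (1 + 11/15z)y_n
  Hence R(z) = (1 + 11/15z)/(1 − 4/15z).

Solve |R(x)|<1 on ℝ⁻.
x=-1.72: |R|=0.1792
R=−1: 1+11/15x = −1+4/15x ⇒ -7/15x=2 ⇒ x=2/(-7/15)=-4.2857
Confirm numerically:
  x=-4.154: |R|=0.97084 <1
  x=-2.791: |R|=0.60010 <1
  x=-2.303: |R|=0.42677 <1
  x=-4.738: |R|=1.09325 >1
  x=-4.421: |R|=1.02897 >1
Interval (-4.2857, 0).

(-4.2857,0); λ=-5 ⇒ h* = (30/7)/5 = 0.8571.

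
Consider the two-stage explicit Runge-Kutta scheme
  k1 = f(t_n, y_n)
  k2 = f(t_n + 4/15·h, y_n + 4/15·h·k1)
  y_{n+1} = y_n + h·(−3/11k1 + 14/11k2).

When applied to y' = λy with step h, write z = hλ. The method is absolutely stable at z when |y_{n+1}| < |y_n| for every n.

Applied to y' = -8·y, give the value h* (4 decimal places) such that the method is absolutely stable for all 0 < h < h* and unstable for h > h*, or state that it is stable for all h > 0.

(-2.9464,0); λ=-8 ⇒ h* = (165/56)/8 = 0.3683.

With y'=λy (z=hλ):
  k1=λy_n ⇒ h·k1=z·y_n;  k2=λ(1+4/15z)y_n ⇒ h·k2=z(1+4/15z)y_n
  y_{n+1}/y_n = 1 − 3/11z + 14/11z(1+4/15z) = 1 + z + 56/165z²
  so R(z) = 1 + z + 56/165z².

Need |R(x)|<1, x<0.
x=-1.55: |R|=0.2654
R=1: x+56/165x²=0 ⇒ x=−165/56=-2.9464; min R=1−1/(4·56/165)=0.2634>−1
Confirm numerically:
  x=-2.862: |R|=0.91799 <1
  x=-2.486: |R|=0.61152 <1
  x=-1.800: |R|=0.29964 <1
  x=-1.461: |R|=0.26344 <1
  x=-3.480: |R|=1.63020 >1
  x=-3.139: |R|=1.20516 >1
Stable set (-2.9464, 0).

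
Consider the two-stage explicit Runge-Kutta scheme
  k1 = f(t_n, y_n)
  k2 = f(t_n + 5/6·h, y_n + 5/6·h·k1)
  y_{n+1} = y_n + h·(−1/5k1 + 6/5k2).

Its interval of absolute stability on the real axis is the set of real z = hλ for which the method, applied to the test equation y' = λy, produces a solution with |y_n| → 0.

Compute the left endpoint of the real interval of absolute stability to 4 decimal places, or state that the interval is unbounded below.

On y'=λy, z=hλ:
  k1=λy_n ⇒ h·k1=z·y_n;  k2=λ(1+5/6z)y_n ⇒ h·k2=z(1+5/6z)y_n
  y_{n+1}/y_n = 1 − 1/5z + 6/5z(1+5/6z) = 1 + z + z²
  R(z) = 1 + z + z².

Solve |R(x)|<1 on ℝ⁻.
x=-0.93: |R|=0.9349
R=1: x+1x²=0 ⇒ x=−1=-1.0000; min R=1−1/(4·1)=0.7500>−1
Confirm numerically:
  x=-0.580: |R|=0.75640 <1
  x=-0.554: |R|=0.75292 <1
  x=-0.422: |R|=0.75608 <1
  x=-1.115: |R|=1.12823 >1
  x=-1.061: |R|=1.06472 >1
Interval (-1.0000, 0).

left endpoint -1.0000.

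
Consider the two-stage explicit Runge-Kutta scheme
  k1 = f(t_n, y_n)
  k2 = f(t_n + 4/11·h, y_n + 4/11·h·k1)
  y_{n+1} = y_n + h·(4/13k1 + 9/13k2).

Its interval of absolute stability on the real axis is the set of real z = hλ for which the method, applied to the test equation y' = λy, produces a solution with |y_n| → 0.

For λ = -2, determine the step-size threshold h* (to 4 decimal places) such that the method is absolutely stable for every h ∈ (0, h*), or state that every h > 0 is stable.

On y'=λy, z=hλ:
  k1=λy_n ⇒ h·k1=z·y_n;  k2=λ(1+4/11z)y_n ⇒ h·k2=z(1+4/11z)y_n
  y_{n+1}/y_n = 1 + 4/13z + 9/13z(1+4/11z) = 1 + z + 36/143z²
  Hence R(z) = 1 + z + 36/143z².

Need |R(x)|<1, x<0.
x=-0.46: |R|=0.5933
R=1: x+36/143x²=0 ⇒ x=−143/36=-3.9722; min R=1−1/(4·36/143)=0.0069>−1
Confirm numerically:
  x=-3.007: |R|=0.26932 <1
  x=-2.989: |R|=0.26015 <1
  x=-2.266: |R|=0.02667 <1
  x=-1.905: |R|=0.00860 <1
  x=-4.286: |R|=1.33856 >1
  x=-4.086: |R|=1.11704 >1
Stable set (-3.9722, 0).

(-3.9722,0); λ=-2 ⇒ h* = (143/36)/2 = 1.9861.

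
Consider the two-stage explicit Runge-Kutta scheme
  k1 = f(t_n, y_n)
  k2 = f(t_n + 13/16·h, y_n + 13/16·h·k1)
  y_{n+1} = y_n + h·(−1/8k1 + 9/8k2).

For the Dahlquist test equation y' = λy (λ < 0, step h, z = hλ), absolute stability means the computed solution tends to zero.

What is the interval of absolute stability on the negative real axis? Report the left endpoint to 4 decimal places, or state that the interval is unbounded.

On y'=λy, z=hλ:
  k1=λy_n ⇒ h·k1=z·y_n;  k2=λ(1+13/16z)y_n ⇒ h·k2=z(1+13/16z)y_n
  y_{n+1}/y_n = 1 − 1/8z + 9/8z(1+13/16z) = 1 + z + 117/128z²
  R(z) = 1 + z + 117/128z².

Boundary: |R(x)|=1, x<0.
x=-1.58: |R|=1.7019
R=1: x+117/128x²=0 ⇒ x=−128/117=-1.0940; min R=1−1/(4·117/128)=0.7265>−1
Confirm numerically:
  x=-0.914: |R|=0.84960 <1
  x=-0.872: |R|=0.82304 <1
  x=-0.547: |R|=0.72650 <1
  x=-0.456: |R|=0.73407 <1
  x=-1.509: |R|=1.57239 >1
  x=-1.491: |R|=1.54103 >1
  x=-1.356: |R|=1.32472 >1
Interval (-1.0940, 0).

(-1.0940, 0).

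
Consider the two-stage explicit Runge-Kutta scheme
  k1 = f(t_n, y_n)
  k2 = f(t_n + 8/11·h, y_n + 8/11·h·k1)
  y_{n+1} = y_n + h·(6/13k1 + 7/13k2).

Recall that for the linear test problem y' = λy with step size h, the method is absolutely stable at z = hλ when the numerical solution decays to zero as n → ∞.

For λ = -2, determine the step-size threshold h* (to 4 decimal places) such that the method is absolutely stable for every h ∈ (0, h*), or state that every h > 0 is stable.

(-2.5536,0); λ=-2 ⇒ h* = (143/56)/2 = 1.2768.

Set f=λy, z=hλ:
  k1=λy_n ⇒ h·k1=z·y_n;  k2=λ(1+8/11z)y_n ⇒ h·k2=z(1+8/11z)y_n
  y_{n+1}/y_n = 1 + 6/13z + 7/13z(1+8/11z) = 1 + z + 56/143z²
  Hence R(z) = 1 + z + 56/143z².

Find x<0 with |R(x)|<1.
x=-0.33: |R|=0.7126
R=1: x+56/143x²=0 ⇒ x=−143/56=-2.5536; min R=1−1/(4·56/143)=0.3616>−1
Confirm numerically:
  x=-2.279: |R|=0.75495 <1
  x=-1.439: |R|=0.37191 <1
  x=-1.309: |R|=0.36201 <1
  x=-1.209: |R|=0.36341 <1
  x=-2.612: |R|=1.05977 >1
  x=-2.607: |R|=1.05455 >1
Stable set (-2.5536, 0).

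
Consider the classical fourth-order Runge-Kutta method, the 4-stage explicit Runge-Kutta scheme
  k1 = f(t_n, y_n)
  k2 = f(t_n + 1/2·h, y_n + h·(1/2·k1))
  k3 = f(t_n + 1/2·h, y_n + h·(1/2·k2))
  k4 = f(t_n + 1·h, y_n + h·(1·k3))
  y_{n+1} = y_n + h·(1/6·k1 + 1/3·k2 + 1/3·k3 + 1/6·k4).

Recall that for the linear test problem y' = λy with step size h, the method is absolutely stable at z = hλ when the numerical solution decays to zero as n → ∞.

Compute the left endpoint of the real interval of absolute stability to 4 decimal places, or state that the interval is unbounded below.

On y'=λy, z=hλ:
  order 4, 4-stage ⇒ R(z)=1+z+z^2/2+z^3/6+z^4/24
  (e.g. R(-0.81)=0.44741, |R|=0.44741)

Solve |R(x)|<1 on ℝ⁻.
x=-0.81: |R|=0.4474
|R(-2.89)|=1.1697 |R(-2.57)|=0.7210 |R(-0.76)|=0.4695
Bisect:
  x_lo=-3.4946 |R|=2.7130  x_hi=-0.2564 |R|=0.7738
  mid=-1.87554 |R|=0.29928 →hi
  mid=-2.68509 |R|=0.85914 →hi
  mid=-3.08987 |R|=1.56508 →lo
  mid=-2.88748 |R|=1.16532 →lo
  mid=-2.78629 |R|=1.00150 →lo
  mid=-2.73569 |R|=0.92775 →hi
  mid=-2.76099 |R|=0.96397 →hi
  ...
  [-2.78530,-2.78510] ⇒ x*=-2.7853
So |R|<1 on (-2.7853, 0).

left endpoint -2.7853.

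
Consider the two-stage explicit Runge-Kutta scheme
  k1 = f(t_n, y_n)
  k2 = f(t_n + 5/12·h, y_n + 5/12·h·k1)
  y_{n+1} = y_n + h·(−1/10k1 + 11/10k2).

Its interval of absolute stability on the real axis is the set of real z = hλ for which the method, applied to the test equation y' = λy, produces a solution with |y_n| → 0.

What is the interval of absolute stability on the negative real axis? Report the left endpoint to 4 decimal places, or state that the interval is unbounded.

Test eqn y'=λy, z=hλ:
  k1=λy_n ⇒ h·k1=z·y_n;  k2=λ(1+5/12z)y_n ⇒ h·k2=z(1+5/12z)y_n
  y_{n+1}/y_n = 1 − 1/10z + 11/10z(1+5/12z) = 1 + z + 11/24z²
  so R(z) = 1 + z + 11/24z².

Boundary: |R(x)|=1, x<0.
x=-0.74: |R|=0.5110
R=1: x+11/24x²=0 ⇒ x=−24/11=-2.1818; min R=1−1/(4·11/24)=0.4545>−1
Confirm numerically:
  x=-2.157: |R|=0.97546 <1
  x=-2.139: |R|=0.95802 <1
  x=-1.916: |R|=0.76657 <1
  x=-1.193: |R|=0.45932 <1
  x=-2.763: |R|=1.73599 >1
  x=-2.751: |R|=1.71767 >1
  x=-2.502: |R|=1.36717 >1
Interval (-2.1818, 0).

(-2.1818, 0).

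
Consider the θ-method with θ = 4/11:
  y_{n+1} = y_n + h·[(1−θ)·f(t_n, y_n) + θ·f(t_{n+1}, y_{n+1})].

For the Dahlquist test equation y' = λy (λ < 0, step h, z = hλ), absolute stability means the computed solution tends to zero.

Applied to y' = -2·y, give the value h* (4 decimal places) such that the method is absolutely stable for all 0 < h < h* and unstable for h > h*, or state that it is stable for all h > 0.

On y'=λy, z=hλ:
  y_{n+1} = y_n + z·[7/11·y_n + 4/11·y_{n+1}] ⇒ (1 − 4/11z)y_{n+1} = (1 + 7/11z)y_n
  R(z) = (1 + 7/11z)/(1 − 4/11z).

Solve |R(x)|<1 on ℝ⁻.
x=-0.53: |R|=0.5556
R=−1: 1+7/11x = −1+4/11x ⇒ -3/11x=2 ⇒ x=2/(-3/11)=-7.3333
Confirm numerically:
  x=-6.467: |R|=0.92951 <1
  x=-6.043: |R|=0.88994 <1
  x=-5.635: |R|=0.84809 <1
  x=-4.553: |R|=0.71447 <1
  x=-7.695: |R|=1.02597 >1
  x=-7.624: |R|=1.02101 >1
So |R|<1 on (-7.3333, 0).

(-7.3333,0); λ=-2 ⇒ h* = (22/3)/2 = 3.6667.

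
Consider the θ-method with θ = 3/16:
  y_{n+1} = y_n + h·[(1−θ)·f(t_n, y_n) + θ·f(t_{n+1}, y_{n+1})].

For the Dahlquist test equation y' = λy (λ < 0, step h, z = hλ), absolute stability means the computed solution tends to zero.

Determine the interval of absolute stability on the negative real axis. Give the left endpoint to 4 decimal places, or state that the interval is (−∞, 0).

Test eqn y'=λy, z=hλ:
  y_{n+1} = y_n + z·[13/16·y_n + 3/16·y_{n+1}] ⇒ (1 − 3/16z)y_{n+1} = (1 + 13/16z)y_n
  R(z) = (1 + 13/16z)/(1 − 3/16z).

Solve |R(x)|<1 on ℝ⁻.
x=-1.67: |R|=0.2718
R=−1: 1+13/16x = −1+3/16x ⇒ -5/8x=2 ⇒ x=2/(-5/8)=-3.2000
Confirm numerically:
  x=-2.970: |R|=0.90767 <1
  x=-2.828: |R|=0.84806 <1
  x=-2.219: |R|=0.56702 <1
  x=-3.682: |R|=1.17821 >1
  x=-3.400: |R|=1.07634 >1
So |R|<1 on (-3.2000, 0).

(-3.2000, 0).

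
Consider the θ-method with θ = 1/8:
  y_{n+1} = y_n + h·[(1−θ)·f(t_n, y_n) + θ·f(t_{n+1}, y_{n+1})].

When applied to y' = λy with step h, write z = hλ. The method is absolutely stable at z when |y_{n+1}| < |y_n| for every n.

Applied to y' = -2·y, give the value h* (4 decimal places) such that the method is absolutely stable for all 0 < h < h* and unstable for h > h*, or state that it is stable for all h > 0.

(-2.6667,0); λ=-2 ⇒ h* = (8/3)/2 = 1.3333.

With y'=λy (z=hλ):
  y_{n+1} = y_n + z·[7/8·y_n + 1/8·y_{n+1}] ⇒ (1 − 1/8z)y_{n+1} = (1 + 7/8z)y_n
  R(z) = (1 + 7/8z)/(1 − 1/8z).

Boundary: |R(x)|=1, x<0.
x=-0.73: |R|=0.3310
R=−1: 1+7/8x = −1+1/8x ⇒ -3/4x=2 ⇒ x=2/(-3/4)=-2.6667
Confirm numerically:
  x=-2.246: |R|=0.75366 <1
  x=-1.989: |R|=0.59295 <1
  x=-1.290: |R|=0.11087 <1
  x=-3.245: |R|=1.30858 >1
  x=-3.198: |R|=1.28469 >1
Interval (-2.6667, 0).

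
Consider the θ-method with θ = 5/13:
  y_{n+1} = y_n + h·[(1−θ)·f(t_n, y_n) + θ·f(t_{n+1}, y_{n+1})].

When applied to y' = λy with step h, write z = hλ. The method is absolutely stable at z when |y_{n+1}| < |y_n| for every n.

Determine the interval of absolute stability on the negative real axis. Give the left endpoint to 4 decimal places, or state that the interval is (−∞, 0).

On y'=λy, z=hλ:
  y_{n+1} = y_n + z·[8/13·y_n + 5/13·y_{n+1}] ⇒ (1 − 5/13z)y_{n+1} = (1 + 8/13z)y_n
  R(z) = (1 + 8/13z)/(1 − 5/13z).

Boundary: |R(x)|=1, x<0.
x=-0.96: |R|=0.2989
R=−1: 1+8/13x = −1+5/13x ⇒ -3/13x=2 ⇒ x=2/(-3/13)=-8.6667
Confirm numerically:
  x=-6.767: |R|=0.87832 <1
  x=-6.215: |R|=0.83313 <1
  x=-5.325: |R|=0.74700 <1
  x=-5.015: |R|=0.71228 <1
  x=-8.784: |R|=1.00618 >1
  x=-8.774: |R|=1.00566 >1
Interval (-8.6667, 0).

(-8.6667, 0).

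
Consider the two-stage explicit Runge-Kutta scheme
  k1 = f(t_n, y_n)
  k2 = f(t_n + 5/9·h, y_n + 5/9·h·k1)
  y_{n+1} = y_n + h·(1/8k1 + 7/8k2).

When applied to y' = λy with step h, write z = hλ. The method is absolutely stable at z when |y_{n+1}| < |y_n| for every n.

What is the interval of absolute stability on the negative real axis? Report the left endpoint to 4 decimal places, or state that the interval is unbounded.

With y'=λy (z=hλ):
  k1=λy_n ⇒ h·k1=z·y_n;  k2=λ(1+5/9z)y_n ⇒ h·k2=z(1+5/9z)y_n
  y_{n+1}/y_n = 1 + 1/8z + 7/8z(1+5/9z) = 1 + z + 35/72z²
  Hence R(z) = 1 + z + 35/72z².

Need |R(x)|<1, x<0.
x=-0.4: |R|=0.6778
R=1: x+35/72x²=0 ⇒ x=−72/35=-2.0571; min R=1−1/(4·35/72)=0.4857>−1
Confirm numerically:
  x=-1.897: |R|=0.85232 <1
  x=-1.489: |R|=0.58877 <1
  x=-1.168: |R|=0.49516 <1
  x=-2.591: |R|=1.67240 >1
  x=-2.238: |R|=1.19676 >1
  x=-2.091: |R|=1.03441 >1
So |R|<1 on (-2.0571, 0).

z∈(-2.0571,0).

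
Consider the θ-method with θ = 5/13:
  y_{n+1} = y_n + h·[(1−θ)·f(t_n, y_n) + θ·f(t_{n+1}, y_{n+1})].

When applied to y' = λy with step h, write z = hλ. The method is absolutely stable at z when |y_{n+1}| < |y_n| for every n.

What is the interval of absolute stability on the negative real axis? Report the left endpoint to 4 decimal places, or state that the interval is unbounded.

Set f=λy, z=hλ:
  y_{n+1} = y_n + z·[8/13·y_n + 5/13·y_{n+1}] ⇒ (1 − 5/13z)y_{n+1} = (1 + 8/13z)y_n
  Hence R(z) = (1 + 8/13z)/(1 − 5/13z).

Solve |R(x)|<1 on ℝ⁻.
x=-0.31: |R|=0.7230
R=−1: 1+8/13x = −1+5/13x ⇒ -3/13x=2 ⇒ x=2/(-3/13)=-8.6667
Confirm numerically:
  x=-8.066: |R|=0.96621 <1
  x=-7.942: |R|=0.95876 <1
  x=-5.943: |R|=0.80871 <1
  x=-5.057: |R|=0.71715 <1
  x=-8.962: |R|=1.01533 >1
  x=-8.935: |R|=1.01396 >1
Stable set (-8.6667, 0).

(-8.6667, 0).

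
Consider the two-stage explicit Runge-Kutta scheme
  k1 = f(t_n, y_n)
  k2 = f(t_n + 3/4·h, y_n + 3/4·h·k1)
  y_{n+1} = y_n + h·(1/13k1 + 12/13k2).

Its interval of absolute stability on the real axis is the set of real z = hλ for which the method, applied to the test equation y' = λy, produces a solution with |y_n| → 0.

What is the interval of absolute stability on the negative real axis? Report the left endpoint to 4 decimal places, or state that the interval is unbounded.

Test eqn y'=λy, z=hλ:
  k1=λy_n ⇒ h·k1=z·y_n;  k2=λ(1+3/4z)y_n ⇒ h·k2=z(1+3/4z)y_n
  y_{n+1}/y_n = 1 + 1/13z + 12/13z(1+3/4z) = 1 + z + 9/13z²
  ⇒ R(z) = 1 + z + 9/13z².

Find x<0 with |R(x)|<1.
x=-1.65: |R|=1.2348
R=1: x+9/13x²=0 ⇒ x=−13/9=-1.4444; min R=1−1/(4·9/13)=0.6389>−1
Confirm numerically:
  x=-1.359: |R|=0.91961 <1
  x=-0.974: |R|=0.68278 <1
  x=-0.938: |R|=0.67112 <1
  x=-1.961: |R|=1.70128 >1
  x=-1.910: |R|=1.61561 >1
  x=-1.715: |R|=1.32123 >1
Interval (-1.4444, 0).

z∈(-1.4444,0).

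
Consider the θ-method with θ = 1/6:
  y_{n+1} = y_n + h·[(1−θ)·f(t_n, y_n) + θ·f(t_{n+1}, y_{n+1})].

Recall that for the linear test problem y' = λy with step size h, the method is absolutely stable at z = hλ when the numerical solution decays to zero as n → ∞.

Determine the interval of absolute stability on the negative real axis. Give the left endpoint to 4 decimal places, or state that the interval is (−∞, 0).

z∈(-3.0000,0).

With y'=λy (z=hλ):
  y_{n+1} = y_n + z·[5/6·y_n + 1/6·y_{n+1}] ⇒ (1 − 1/6z)y_{n+1} = (1 + 5/6z)y_n
  R(z) = (1 + 5/6z)/(1 − 1/6z).

Find x<0 with |R(x)|<1.
x=-1.58: |R|=0.2507
R=−1: 1+5/6x = −1+1/6x ⇒ -2/3x=2 ⇒ x=2/(-2/3)=-3.0000
Confirm numerically:
  x=-2.379: |R|=0.70354 <1
  x=-2.239: |R|=0.63054 <1
  x=-1.359: |R|=0.10803 <1
  x=-1.209: |R|=0.00624 <1
  x=-3.117: |R|=1.05133 >1
  x=-3.095: |R|=1.04178 >1
Interval (-3.0000, 0).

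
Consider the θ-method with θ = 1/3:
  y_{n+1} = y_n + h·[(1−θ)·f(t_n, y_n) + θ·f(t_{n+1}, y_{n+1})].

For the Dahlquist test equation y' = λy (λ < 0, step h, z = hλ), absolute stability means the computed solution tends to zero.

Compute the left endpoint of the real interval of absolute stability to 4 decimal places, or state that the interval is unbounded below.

Set f=λy, z=hλ:
  y_{n+1} = y_n + z·[2/3·y_n + 1/3·y_{n+1}] ⇒ (1 − 1/3z)y_{n+1} = (1 + 2/3z)y_n
  R(z) = (1 + 2/3z)/(1 − 1/3z).

Solve |R(x)|<1 on ℝ⁻.
x=-0.37: |R|=0.6706
R=−1: 1+2/3x = −1+1/3x ⇒ -1/3x=2 ⇒ x=2/(-1/3)=-6.0000
Confirm numerically:
  x=-5.736: |R|=0.96978 <1
  x=-4.532: |R|=0.80510 <1
  x=-4.377: |R|=0.77999 <1
  x=-2.710: |R|=0.42382 <1
  x=-6.502: |R|=1.05283 >1
  x=-6.270: |R|=1.02913 >1
  x=-6.034: |R|=1.00376 >1
Stable set (-6.0000, 0).

z* = -6.0000.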